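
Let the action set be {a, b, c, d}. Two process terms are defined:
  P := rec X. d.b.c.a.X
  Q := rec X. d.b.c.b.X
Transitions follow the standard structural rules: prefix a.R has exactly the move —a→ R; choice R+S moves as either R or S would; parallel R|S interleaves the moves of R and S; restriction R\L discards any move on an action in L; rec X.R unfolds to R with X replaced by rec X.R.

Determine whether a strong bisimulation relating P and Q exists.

P ≁ Q

Reachable graph of P (4 states):
  u0 = rec X. d.b.c.a.X :: --d--▸ u1
  u1 = b.c.a.(rec X. d.b.c.a.X) :: --b--▸ u2
  u2 = c.a.(rec X. d.b.c.a.X) :: --c--▸ u3
  u3 = a.(rec X. d.b.c.a.X) :: --a--▸ u0
Reachable graph of Q (4 states):
  v0 = rec X. d.b.c.b.X :: --d--▸ v1
  v1 = b.c.b.(rec X. d.b.c.b.X) :: --b--▸ v2
  v2 = c.b.(rec X. d.b.c.b.X) :: --c--▸ v3
  v3 = b.(rec X. d.b.c.b.X) :: --b--▸ v0
Bisimilarity quotient blocks:
  B0 = {u0}
  B1 = {u1}
  B2 = {u2}
  B3 = {u3}
  B4 = {v0}
  B5 = {v1}
  B6 = {v2}
  B7 = {v3}
u0 ∈ B0, v0 ∈ B4 → different blocks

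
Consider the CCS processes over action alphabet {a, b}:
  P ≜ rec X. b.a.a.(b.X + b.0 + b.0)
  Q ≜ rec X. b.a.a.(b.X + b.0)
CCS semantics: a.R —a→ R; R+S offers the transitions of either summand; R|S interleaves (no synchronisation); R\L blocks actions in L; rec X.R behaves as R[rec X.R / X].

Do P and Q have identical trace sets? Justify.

trace-equivalent

P's transition system — 5 states:
  u0 = rec X. b.a.a.(b.X + b.0 + b.0) has moves -b-> u1
  u1 = a.a.(b.(rec X. b.a.a.(b.X + b.0 + b.0)) + b.0 + b.0) has moves -a-> u2
  u2 = a.(b.(rec X. b.a.a.(b.X + b.0 + b.0)) + b.0 + b.0) has moves -a-> u3
  u3 = b.(rec X. b.a.a.(b.X + b.0 + b.0)) + b.0 + b.0 has moves -b-> u0, -b-> u4
  u4 = 0 has moves ·
Q's transition system — 5 states:
  v0 = rec X. b.a.a.(b.X + b.0) has moves -b-> v1
  v1 = a.a.(b.(rec X. b.a.a.(b.X + b.0)) + b.0) has moves -a-> v2
  v2 = a.(b.(rec X. b.a.a.(b.X + b.0)) + b.0) has moves -a-> v3
  v3 = b.(rec X. b.a.a.(b.X + b.0)) + b.0 has moves -b-> v0, -b-> v4
  v4 = 0 has moves ·
Coarsest stable partition (strong bisimilarity classes):
  B0 = {u0, v0}
  B1 = {u1, v1}
  B2 = {u2, v2}
  B3 = {u3, v3}
  B4 = {u4, v4}
u0 ∈ B0, v0 ∈ B0 → same block
Bisimilar ⇒ trace-equivalent.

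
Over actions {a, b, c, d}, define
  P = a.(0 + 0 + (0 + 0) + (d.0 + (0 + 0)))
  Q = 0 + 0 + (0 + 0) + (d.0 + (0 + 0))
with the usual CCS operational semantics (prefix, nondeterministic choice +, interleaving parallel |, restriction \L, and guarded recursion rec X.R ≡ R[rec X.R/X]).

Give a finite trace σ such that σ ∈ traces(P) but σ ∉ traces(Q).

a

P's transition system — 3 states:
  p0 = a.(0 + 0 + (0 + 0) + (d.0 + (0 + 0))) :: --a--▸ p1
  p1 = 0 + 0 + (0 + 0) + (d.0 + (0 + 0)) :: --d--▸ p2
  p2 = 0 :: (no moves)
Q's transition system — 2 states:
  q0 = 0 + 0 + (0 + 0) + (d.0 + (0 + 0)) :: --d--▸ q1
  q1 = 0 :: (no moves)
Executing a from P (initial set {p0}):
  after a @ step 1: {p1}
  — P admits the full trace.
Executing a from Q (initial set {q0}):
  after a @ step 1: ∅ (Q stuck)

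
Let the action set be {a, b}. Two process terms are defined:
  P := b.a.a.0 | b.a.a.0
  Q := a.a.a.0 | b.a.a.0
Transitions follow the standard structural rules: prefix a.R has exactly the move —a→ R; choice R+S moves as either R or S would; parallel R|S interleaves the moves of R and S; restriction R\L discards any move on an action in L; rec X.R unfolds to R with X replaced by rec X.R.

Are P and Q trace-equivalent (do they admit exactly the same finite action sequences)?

LTS(P): 16 reachable states
  m0 = b.a.a.0 | b.a.a.0 ⊢ —b→ m1, —b→ m2
  m1 = a.a.0 | b.a.a.0 ⊢ —a→ m3, —b→ m4
  m2 = b.a.a.0 | a.a.0 ⊢ —a→ m5, —b→ m4
  m3 = a.0 | b.a.a.0 ⊢ —a→ m6, —b→ m7
  m4 = a.a.0 | a.a.0 ⊢ —a→ m7, —a→ m8
  m5 = b.a.a.0 | a.0 ⊢ —a→ m9, —b→ m8
  m6 = 0 | b.a.a.0 ⊢ —b→ m10
  m7 = a.0 | a.a.0 ⊢ —a→ m10, —a→ m11
  m8 = a.a.0 | a.0 ⊢ —a→ m11, —a→ m12
  m9 = b.a.a.0 | 0 ⊢ —b→ m12
  m10 = 0 | a.a.0 ⊢ —a→ m13
  m11 = a.0 | a.0 ⊢ —a→ m13, —a→ m14
  m12 = a.a.0 | 0 ⊢ —a→ m14
  m13 = 0 | a.0 ⊢ —a→ m15
  m14 = a.0 | 0 ⊢ —a→ m15
  m15 = 0 | 0 ⊢ deadlocked
LTS(Q): 16 reachable states
  n0 = a.a.a.0 | b.a.a.0 ⊢ —a→ n1, —b→ n2
  n1 = a.a.0 | b.a.a.0 ⊢ —a→ n3, —b→ n4
  n2 = a.a.a.0 | a.a.0 ⊢ —a→ n4, —a→ n5
  n3 = a.0 | b.a.a.0 ⊢ —a→ n6, —b→ n7
  n4 = a.a.0 | a.a.0 ⊢ —a→ n7, —a→ n8
  n5 = a.a.a.0 | a.0 ⊢ —a→ n8, —a→ n9
  n6 = 0 | b.a.a.0 ⊢ —b→ n10
  n7 = a.0 | a.a.0 ⊢ —a→ n10, —a→ n11
  n8 = a.a.0 | a.0 ⊢ —a→ n11, —a→ n12
  n9 = a.a.a.0 | 0 ⊢ —a→ n12
  n10 = 0 | a.a.0 ⊢ —a→ n13
  n11 = a.0 | a.0 ⊢ —a→ n13, —a→ n14
  n12 = a.a.0 | 0 ⊢ —a→ n14
  n13 = 0 | a.0 ⊢ —a→ n15
  n14 = a.0 | 0 ⊢ —a→ n15
  n15 = 0 | 0 ⊢ deadlocked
Trace ⟨bb⟩ through P, begin at {m0}:
  step 1 (b): {m1, m2}
  step 2 (b): {m4}
  — P admits the full trace.
Trace ⟨bb⟩ through Q, begin at {n0}:
  step 1 (b): {n2}
  step 2 (b): ∅ (Q stuck)

trace-distinct — witness ⟨bb⟩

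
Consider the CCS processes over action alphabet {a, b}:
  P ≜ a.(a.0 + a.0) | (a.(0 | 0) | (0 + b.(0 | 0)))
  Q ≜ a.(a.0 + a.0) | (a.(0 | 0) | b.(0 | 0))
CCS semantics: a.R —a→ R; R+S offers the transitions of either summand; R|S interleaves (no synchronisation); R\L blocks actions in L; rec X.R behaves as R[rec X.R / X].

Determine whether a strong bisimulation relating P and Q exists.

P ~ Q

LTS(P): 12 reachable states
  p0 = a.(a.0 + a.0) | (a.(0 | 0) | (0 + b.(0 | 0))) | =a=> p1, =a=> p2, =b=> p3
  p1 = (a.0 + a.0) | (a.(0 | 0) | (0 + b.(0 | 0))) | =a=> p4, =a=> p5, =b=> p6
  p2 = a.(a.0 + a.0) | (0 | 0 | (0 + b.(0 | 0))) | =a=> p4, =b=> p7
  p3 = a.(a.0 + a.0) | (a.(0 | 0) | (0 | 0)) | =a=> p6, =a=> p7
  p4 = (a.0 + a.0) | (0 | 0 | (0 + b.(0 | 0))) | =a=> p8, =b=> p9
  p5 = 0 | (a.(0 | 0) | (0 + b.(0 | 0))) | =a=> p8, =b=> p10
  p6 = (a.0 + a.0) | (a.(0 | 0) | (0 | 0)) | =a=> p10, =a=> p9
  p7 = a.(a.0 + a.0) | (0 | 0 | (0 | 0)) | =a=> p9
  p8 = 0 | (0 | 0 | (0 + b.(0 | 0))) | =b=> p11
  p9 = (a.0 + a.0) | (0 | 0 | (0 | 0)) | =a=> p11
  p10 = 0 | (a.(0 | 0) | (0 | 0)) | =a=> p11
  p11 = 0 | (0 | 0 | (0 | 0)) | ∅
LTS(Q): 12 reachable states
  q0 = a.(a.0 + a.0) | (a.(0 | 0) | b.(0 | 0)) | =a=> q1, =a=> q2, =b=> q3
  q1 = (a.0 + a.0) | (a.(0 | 0) | b.(0 | 0)) | =a=> q4, =a=> q5, =b=> q6
  q2 = a.(a.0 + a.0) | (0 | 0 | b.(0 | 0)) | =a=> q4, =b=> q7
  q3 = a.(a.0 + a.0) | (a.(0 | 0) | (0 | 0)) | =a=> q6, =a=> q7
  q4 = (a.0 + a.0) | (0 | 0 | b.(0 | 0)) | =a=> q8, =b=> q9
  q5 = 0 | (a.(0 | 0) | b.(0 | 0)) | =a=> q8, =b=> q10
  q6 = (a.0 + a.0) | (a.(0 | 0) | (0 | 0)) | =a=> q10, =a=> q9
  q7 = a.(a.0 + a.0) | (0 | 0 | (0 | 0)) | =a=> q9
  q8 = 0 | (0 | 0 | b.(0 | 0)) | =b=> q11
  q9 = (a.0 + a.0) | (0 | 0 | (0 | 0)) | =a=> q11
  q10 = 0 | (a.(0 | 0) | (0 | 0)) | =a=> q11
  q11 = 0 | (0 | 0 | (0 | 0)) | ∅
Bisimilarity quotient blocks:
  B0 = {p0, q0}
  B1 = {p3, q3}
  B2 = {p6, p7, q6, q7}
  B3 = {p10, p9, q10, q9}
  B4 = {p11, q11}
  B5 = {p1, p2, q1, q2}
  B6 = {p4, p5, q4, q5}
  B7 = {p8, q8}
p0 ∈ B0, q0 ∈ B0 → same block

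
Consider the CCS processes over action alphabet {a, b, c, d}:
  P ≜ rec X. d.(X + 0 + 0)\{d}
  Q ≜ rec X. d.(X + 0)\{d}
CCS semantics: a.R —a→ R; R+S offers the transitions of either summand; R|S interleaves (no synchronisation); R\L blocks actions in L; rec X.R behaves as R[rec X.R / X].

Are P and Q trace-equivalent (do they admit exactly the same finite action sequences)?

P's transition system — 2 states:
  s0 = rec X. d.(X + 0 + 0)\{d} | ··d··> s1
  s1 = ((rec X. d.(X + 0 + 0)\{d}) + 0 + 0)\{d} | (no moves)
Q's transition system — 2 states:
  t0 = rec X. d.(X + 0)\{d} | ··d··> t1
  t1 = ((rec X. d.(X + 0)\{d}) + 0)\{d} | (no moves)
Bisimilarity quotient blocks:
  B0 = {s0, t0}
  B1 = {s1, t1}
s0 ∈ B0, t0 ∈ B0 → same block
Bisimilar ⇒ trace-equivalent.

YES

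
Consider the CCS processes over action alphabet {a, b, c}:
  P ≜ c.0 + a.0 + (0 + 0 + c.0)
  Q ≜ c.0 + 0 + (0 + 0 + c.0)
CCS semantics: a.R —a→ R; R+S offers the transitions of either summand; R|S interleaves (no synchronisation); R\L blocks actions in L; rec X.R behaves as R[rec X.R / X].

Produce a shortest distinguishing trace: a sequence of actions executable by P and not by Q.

a

LTS(P): 2 reachable states
  m0 = c.0 + a.0 + (0 + 0 + c.0) | --a--▸ m1, --c--▸ m1
  m1 = 0 | ·
LTS(Q): 2 reachable states
  n0 = c.0 + 0 + (0 + 0 + c.0) | --c--▸ n1
  n1 = 0 | ·
Executing a from P (initial set {m0}):
  [1] a ⇒ {m1}
  P completes σ.
Executing a from Q (initial set {n0}):
  [1] a ⇒ ∅ (Q stuck)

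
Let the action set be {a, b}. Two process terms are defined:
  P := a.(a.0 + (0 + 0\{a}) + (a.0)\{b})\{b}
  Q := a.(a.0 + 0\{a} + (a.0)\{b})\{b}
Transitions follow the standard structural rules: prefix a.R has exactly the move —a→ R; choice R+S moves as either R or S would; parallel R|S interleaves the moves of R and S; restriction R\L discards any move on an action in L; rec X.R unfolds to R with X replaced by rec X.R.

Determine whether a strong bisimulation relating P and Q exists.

bisimilar

P's transition system — 4 states:
  s0 = a.(a.0 + (0 + 0\{a}) + (a.0)\{b})\{b} :: ··a··> s1
  s1 = (a.0 + (0 + 0\{a}) + (a.0)\{b})\{b} :: ··a··> s2, ··a··> s3
  s2 = 0\{b} :: deadlocked
  s3 = 0\{b}\{b} :: deadlocked
Q's transition system — 4 states:
  t0 = a.(a.0 + 0\{a} + (a.0)\{b})\{b} :: ··a··> t1
  t1 = (a.0 + 0\{a} + (a.0)\{b})\{b} :: ··a··> t2, ··a··> t3
  t2 = 0\{b} :: deadlocked
  t3 = 0\{b}\{b} :: deadlocked
Partition-refinement fixed point:
  B0 = {s0, t0}
  B1 = {s1, t1}
  B2 = {s2, s3, t2, t3}
s0 ∈ B0, t0 ∈ B0 → same block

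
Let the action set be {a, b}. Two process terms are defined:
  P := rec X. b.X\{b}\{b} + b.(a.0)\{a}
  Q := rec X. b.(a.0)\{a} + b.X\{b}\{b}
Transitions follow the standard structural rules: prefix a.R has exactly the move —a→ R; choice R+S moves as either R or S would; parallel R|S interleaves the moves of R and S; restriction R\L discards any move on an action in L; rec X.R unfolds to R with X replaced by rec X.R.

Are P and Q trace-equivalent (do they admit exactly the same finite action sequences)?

traces(P) = traces(Q)

Reachable graph of P (3 states):
  m0 = rec X. b.X\{b}\{b} + b.(a.0)\{a} :: -b-> m1, -b-> m2
  m1 = (a.0)\{a} :: (no moves)
  m2 = (rec X. b.X\{b}\{b} + b.(a.0)\{a})\{b}\{b} :: (no moves)
Reachable graph of Q (3 states):
  n0 = rec X. b.(a.0)\{a} + b.X\{b}\{b} :: -b-> n1, -b-> n2
  n1 = (a.0)\{a} :: (no moves)
  n2 = (rec X. b.(a.0)\{a} + b.X\{b}\{b})\{b}\{b} :: (no moves)
Partition-refinement fixed point:
  B0 = {m0, n0}
  B1 = {m1, m2, n1, n2}
m0 ∈ B0, n0 ∈ B0 → same block
Bisimilar ⇒ trace-equivalent.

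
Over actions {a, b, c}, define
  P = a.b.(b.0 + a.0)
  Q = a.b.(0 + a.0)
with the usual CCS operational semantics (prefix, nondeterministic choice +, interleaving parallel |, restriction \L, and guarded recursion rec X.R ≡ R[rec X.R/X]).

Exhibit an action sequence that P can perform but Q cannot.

Reachable graph of P (4 states):
  m0 = a.b.(b.0 + a.0) :: —a→ m1
  m1 = b.(b.0 + a.0) :: —b→ m2
  m2 = b.0 + a.0 :: —a→ m3, —b→ m3
  m3 = 0 :: ∅
Reachable graph of Q (4 states):
  n0 = a.b.(0 + a.0) :: —a→ n1
  n1 = b.(0 + a.0) :: —b→ n2
  n2 = 0 + a.0 :: —a→ n3
  n3 = 0 :: ∅
Trace ⟨abb⟩ through P, begin at {m0}:
  [1] a ⇒ {m1}
  [2] b ⇒ {m2}
  [3] b ⇒ {m3}
  P completes σ.
Trace ⟨abb⟩ through Q, begin at {n0}:
  [1] a ⇒ {n1}
  [2] b ⇒ {n2}
  [3] b ⇒ ∅ (Q stuck)

abb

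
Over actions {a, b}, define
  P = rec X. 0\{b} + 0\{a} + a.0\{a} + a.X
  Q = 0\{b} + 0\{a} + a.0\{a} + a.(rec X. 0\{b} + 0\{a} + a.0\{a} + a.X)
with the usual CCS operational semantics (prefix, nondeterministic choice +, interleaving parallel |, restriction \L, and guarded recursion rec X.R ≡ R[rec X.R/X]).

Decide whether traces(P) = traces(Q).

trace-equivalent

P's transition system — 2 states:
  m0 = rec X. 0\{b} + 0\{a} + a.0\{a} + a.X :: =a=> m0, =a=> m1
  m1 = 0\{a} :: stopped
Q's transition system — 3 states:
  n0 = 0\{b} + 0\{a} + a.0\{a} + a.(rec X. 0\{b} + 0\{a} + a.0\{a} + a.X) :: =a=> n1, =a=> n2
  n1 = 0\{a} :: stopped
  n2 = rec X. 0\{b} + 0\{a} + a.0\{a} + a.X :: =a=> n1, =a=> n2
Partition-refinement fixed point:
  B0 = {m0, n0, n2}
  B1 = {m1, n1}
m0 ∈ B0, n0 ∈ B0 → same block
Bisimilar ⇒ trace-equivalent.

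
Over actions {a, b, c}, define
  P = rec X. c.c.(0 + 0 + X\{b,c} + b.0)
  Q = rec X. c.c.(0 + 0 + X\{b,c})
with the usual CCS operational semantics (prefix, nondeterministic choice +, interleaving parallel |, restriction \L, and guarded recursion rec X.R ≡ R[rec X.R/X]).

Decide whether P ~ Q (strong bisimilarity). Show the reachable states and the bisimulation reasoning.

P ≁ Q

LTS(P): 4 reachable states
  p0 = rec X. c.c.(0 + 0 + X\{b,c} + b.0) ⊢ -c-> p1
  p1 = c.(0 + 0 + (rec X. c.c.(0 + 0 + X\{b,c} + b.0))\{b,c} + b.0) ⊢ -c-> p2
  p2 = 0 + 0 + (rec X. c.c.(0 + 0 + X\{b,c} + b.0))\{b,c} + b.0 ⊢ -b-> p3
  p3 = 0 ⊢ (no moves)
LTS(Q): 3 reachable states
  q0 = rec X. c.c.(0 + 0 + X\{b,c}) ⊢ -c-> q1
  q1 = c.(0 + 0 + (rec X. c.c.(0 + 0 + X\{b,c}))\{b,c}) ⊢ -c-> q2
  q2 = 0 + 0 + (rec X. c.c.(0 + 0 + X\{b,c}))\{b,c} ⊢ (no moves)
Bisimilarity quotient blocks:
  B0 = {p0}
  B1 = {p1}
  B2 = {p2}
  B3 = {p3, q2}
  B4 = {q0}
  B5 = {q1}
p0 ∈ B0, q0 ∈ B4 → different blocks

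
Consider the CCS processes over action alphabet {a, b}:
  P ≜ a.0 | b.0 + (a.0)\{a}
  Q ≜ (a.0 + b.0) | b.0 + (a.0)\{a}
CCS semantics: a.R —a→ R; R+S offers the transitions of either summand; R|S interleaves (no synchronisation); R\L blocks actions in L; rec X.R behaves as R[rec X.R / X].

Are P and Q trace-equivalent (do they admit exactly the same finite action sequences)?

Reachable graph of P (4 states):
  m0 = a.0 | b.0 + (a.0)\{a} has moves --a--▸ m1, --b--▸ m2
  m1 = 0 | b.0 has moves --b--▸ m3
  m2 = a.0 | 0 has moves --a--▸ m3
  m3 = 0 | 0 has moves deadlocked
Reachable graph of Q (4 states):
  n0 = (a.0 + b.0) | b.0 + (a.0)\{a} has moves --a--▸ n1, --b--▸ n1, --b--▸ n2
  n1 = 0 | b.0 has moves --b--▸ n3
  n2 = (a.0 + b.0) | 0 has moves --a--▸ n3, --b--▸ n3
  n3 = 0 | 0 has moves deadlocked
Trace ⟨bb⟩ through Q, begin at {n0}:
  after b @ step 1: {n1, n2}
  after b @ step 2: {n3}
  ✓ Q
Trace ⟨bb⟩ through P, begin at {m0}:
  after b @ step 1: {m2}
  after b @ step 2: no successor for P

NO — witness ⟨bb⟩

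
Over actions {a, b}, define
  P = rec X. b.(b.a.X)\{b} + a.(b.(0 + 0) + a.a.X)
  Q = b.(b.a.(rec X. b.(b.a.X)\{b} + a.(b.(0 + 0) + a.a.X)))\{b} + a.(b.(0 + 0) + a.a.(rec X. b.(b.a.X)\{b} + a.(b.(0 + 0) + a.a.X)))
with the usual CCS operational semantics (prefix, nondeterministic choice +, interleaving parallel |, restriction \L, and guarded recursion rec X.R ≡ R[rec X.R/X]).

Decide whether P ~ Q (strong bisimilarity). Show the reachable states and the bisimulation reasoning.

bisimilar

P's transition system — 5 states:
  u0 = rec X. b.(b.a.X)\{b} + a.(b.(0 + 0) + a.a.X) :: —a→ u1, —b→ u2
  u1 = b.(0 + 0) + a.a.(rec X. b.(b.a.X)\{b} + a.(b.(0 + 0) + a.a.X)) :: —a→ u3, —b→ u4
  u2 = (b.a.(rec X. b.(b.a.X)\{b} + a.(b.(0 + 0) + a.a.X)))\{b} :: (no moves)
  u3 = a.(rec X. b.(b.a.X)\{b} + a.(b.(0 + 0) + a.a.X)) :: —a→ u0
  u4 = 0 + 0 :: (no moves)
Q's transition system — 6 states:
  v0 = b.(b.a.(rec X. b.(b.a.X)\{b} + a.(b.(0 + 0) + a.a.X)))\{b} + a.(b.(0 + 0) + a.a.(rec X. b.(b.a.X)\{b} + a.(b.(0 + 0) + a.a.X))) :: —a→ v1, —b→ v2
  v1 = b.(0 + 0) + a.a.(rec X. b.(b.a.X)\{b} + a.(b.(0 + 0) + a.a.X)) :: —a→ v3, —b→ v4
  v2 = (b.a.(rec X. b.(b.a.X)\{b} + a.(b.(0 + 0) + a.a.X)))\{b} :: (no moves)
  v3 = a.(rec X. b.(b.a.X)\{b} + a.(b.(0 + 0) + a.a.X)) :: —a→ v5
  v4 = 0 + 0 :: (no moves)
  v5 = rec X. b.(b.a.X)\{b} + a.(b.(0 + 0) + a.a.X) :: —a→ v1, —b→ v2
Partition-refinement fixed point:
  B0 = {u0, v0, v5}
  B1 = {u2, u4, v2, v4}
  B2 = {u1, v1}
  B3 = {u3, v3}
u0 ∈ B0, v0 ∈ B0 → same block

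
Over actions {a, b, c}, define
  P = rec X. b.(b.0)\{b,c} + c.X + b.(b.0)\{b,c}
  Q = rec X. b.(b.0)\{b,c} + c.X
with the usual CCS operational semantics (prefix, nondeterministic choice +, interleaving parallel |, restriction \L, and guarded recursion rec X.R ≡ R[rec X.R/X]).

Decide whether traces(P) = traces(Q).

traces(P) = traces(Q)

Reachable graph of P (2 states):
  m0 = rec X. b.(b.0)\{b,c} + c.X + b.(b.0)\{b,c} → =b=> m1, =c=> m0
  m1 = (b.0)\{b,c} → (no moves)
Reachable graph of Q (2 states):
  n0 = rec X. b.(b.0)\{b,c} + c.X → =b=> n1, =c=> n0
  n1 = (b.0)\{b,c} → (no moves)
Bisimilarity quotient blocks:
  B0 = {m0, n0}
  B1 = {m1, n1}
m0 ∈ B0, n0 ∈ B0 → same block
Bisimilar ⇒ trace-equivalent.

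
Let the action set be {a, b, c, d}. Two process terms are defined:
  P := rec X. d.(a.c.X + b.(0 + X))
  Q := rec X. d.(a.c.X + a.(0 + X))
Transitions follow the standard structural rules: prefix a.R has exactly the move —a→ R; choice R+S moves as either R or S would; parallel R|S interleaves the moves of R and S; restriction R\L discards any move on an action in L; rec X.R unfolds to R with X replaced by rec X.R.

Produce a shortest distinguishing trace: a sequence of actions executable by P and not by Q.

db

LTS(P): 4 reachable states
  m0 = rec X. d.(a.c.X + b.(0 + X)) :: ··d··> m1
  m1 = a.c.(rec X. d.(a.c.X + b.(0 + X))) + b.(0 + (rec X. d.(a.c.X + b.(0 + X)))) :: ··a··> m2, ··b··> m3
  m2 = c.(rec X. d.(a.c.X + b.(0 + X))) :: ··c··> m0
  m3 = 0 + (rec X. d.(a.c.X + b.(0 + X))) :: ··d··> m1
LTS(Q): 4 reachable states
  n0 = rec X. d.(a.c.X + a.(0 + X)) :: ··d··> n1
  n1 = a.c.(rec X. d.(a.c.X + a.(0 + X))) + a.(0 + (rec X. d.(a.c.X + a.(0 + X)))) :: ··a··> n2, ··a··> n3
  n2 = 0 + (rec X. d.(a.c.X + a.(0 + X))) :: ··d··> n1
  n3 = c.(rec X. d.(a.c.X + a.(0 + X))) :: ··c··> n0
Executing db from P (initial set {m0}):
  [1] d ⇒ {m1}
  [2] b ⇒ {m3}
  — P admits the full trace.
Executing db from Q (initial set {n0}):
  [1] d ⇒ {n1}
  [2] b ⇒ ∅ (Q stuck)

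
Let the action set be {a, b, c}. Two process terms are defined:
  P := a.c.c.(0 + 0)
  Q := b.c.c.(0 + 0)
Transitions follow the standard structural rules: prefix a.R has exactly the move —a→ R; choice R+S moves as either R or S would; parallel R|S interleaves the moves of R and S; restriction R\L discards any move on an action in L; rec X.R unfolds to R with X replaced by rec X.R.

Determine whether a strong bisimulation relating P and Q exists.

P ≁ Q

P's transition system — 4 states:
  m0 = a.c.c.(0 + 0) | =a=> m1
  m1 = c.c.(0 + 0) | =c=> m2
  m2 = c.(0 + 0) | =c=> m3
  m3 = 0 + 0 | ·
Q's transition system — 4 states:
  n0 = b.c.c.(0 + 0) | =b=> n1
  n1 = c.c.(0 + 0) | =c=> n2
  n2 = c.(0 + 0) | =c=> n3
  n3 = 0 + 0 | ·
Partition-refinement fixed point:
  B0 = {m0}
  B1 = {m1, n1}
  B2 = {m2, n2}
  B3 = {m3, n3}
  B4 = {n0}
m0 ∈ B0, n0 ∈ B4 → different blocks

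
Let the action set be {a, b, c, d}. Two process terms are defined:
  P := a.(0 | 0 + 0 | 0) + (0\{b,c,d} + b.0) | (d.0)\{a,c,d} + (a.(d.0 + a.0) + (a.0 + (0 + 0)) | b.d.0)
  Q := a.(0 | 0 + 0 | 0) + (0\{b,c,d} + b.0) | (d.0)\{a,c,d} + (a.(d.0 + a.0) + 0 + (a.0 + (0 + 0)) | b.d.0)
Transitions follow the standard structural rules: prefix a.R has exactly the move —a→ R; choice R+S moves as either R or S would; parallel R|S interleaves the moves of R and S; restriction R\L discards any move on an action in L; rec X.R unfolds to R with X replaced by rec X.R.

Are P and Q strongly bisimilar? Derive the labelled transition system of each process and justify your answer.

YES

LTS(P): 10 reachable states
  m0 = a.(0 | 0 + 0 | 0) + (0\{b,c,d} + b.0) | (d.0)\{a,c,d} + (a.(d.0 + a.0) + (a.0 + (0 + 0)) | b.d.0) | -a-> m1, -a-> m2, -a-> m3, -b-> m4, -b-> m5
  m1 = 0 | 0 + 0 | 0 | ·
  m2 = 0 | b.d.0 | -b-> m6
  m3 = d.0 + a.0 | -a-> m7, -d-> m7
  m4 = (a.0 + (0 + 0)) | d.0 | -a-> m6, -d-> m8
  m5 = 0 | (d.0)\{a,c,d} | ·
  m6 = 0 | d.0 | -d-> m9
  m7 = 0 | ·
  m8 = (a.0 + (0 + 0)) | 0 | -a-> m9
  m9 = 0 | 0 | ·
LTS(Q): 10 reachable states
  n0 = a.(0 | 0 + 0 | 0) + (0\{b,c,d} + b.0) | (d.0)\{a,c,d} + (a.(d.0 + a.0) + 0 + (a.0 + (0 + 0)) | b.d.0) | -a-> n1, -a-> n2, -a-> n3, -b-> n4, -b-> n5
  n1 = 0 | 0 + 0 | 0 | ·
  n2 = 0 | b.d.0 | -b-> n6
  n3 = d.0 + a.0 | -a-> n7, -d-> n7
  n4 = (a.0 + (0 + 0)) | d.0 | -a-> n6, -d-> n8
  n5 = 0 | (d.0)\{a,c,d} | ·
  n6 = 0 | d.0 | -d-> n9
  n7 = 0 | ·
  n8 = (a.0 + (0 + 0)) | 0 | -a-> n9
  n9 = 0 | 0 | ·
Partition-refinement fixed point:
  B0 = {m0, n0}
  B1 = {m3, n3}
  B2 = {m1, m5, m7, m9, n1, n5, n7, n9}
  B3 = {m2, n2}
  B4 = {m6, n6}
  B5 = {m4, n4}
  B6 = {m8, n8}
m0 ∈ B0, n0 ∈ B0 → same block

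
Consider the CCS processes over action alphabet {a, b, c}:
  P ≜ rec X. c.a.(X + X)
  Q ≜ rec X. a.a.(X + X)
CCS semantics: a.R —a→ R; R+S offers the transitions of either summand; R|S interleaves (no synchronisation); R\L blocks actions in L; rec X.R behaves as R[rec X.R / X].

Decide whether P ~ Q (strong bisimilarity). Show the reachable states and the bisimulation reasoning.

P ≁ Q

LTS(P): 3 reachable states
  m0 = rec X. c.a.(X + X) ⊢ —c→ m1
  m1 = a.((rec X. c.a.(X + X)) + (rec X. c.a.(X + X))) ⊢ —a→ m2
  m2 = (rec X. c.a.(X + X)) + (rec X. c.a.(X + X)) ⊢ —c→ m1
LTS(Q): 3 reachable states
  n0 = rec X. a.a.(X + X) ⊢ —a→ n1
  n1 = a.((rec X. a.a.(X + X)) + (rec X. a.a.(X + X))) ⊢ —a→ n2
  n2 = (rec X. a.a.(X + X)) + (rec X. a.a.(X + X)) ⊢ —a→ n1
Partition-refinement fixed point:
  B0 = {m0, m2}
  B1 = {m1}
  B2 = {n0, n1, n2}
m0 ∈ B0, n0 ∈ B2 → different blocks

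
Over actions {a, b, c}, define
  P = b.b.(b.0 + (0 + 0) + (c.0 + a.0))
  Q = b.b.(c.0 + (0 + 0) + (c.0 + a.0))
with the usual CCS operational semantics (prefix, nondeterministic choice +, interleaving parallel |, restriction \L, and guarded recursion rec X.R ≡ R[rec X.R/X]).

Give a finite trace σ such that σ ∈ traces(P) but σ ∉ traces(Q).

bbb

LTS(P): 4 reachable states
  p0 = b.b.(b.0 + (0 + 0) + (c.0 + a.0)) has moves -b-> p1
  p1 = b.(b.0 + (0 + 0) + (c.0 + a.0)) has moves -b-> p2
  p2 = b.0 + (0 + 0) + (c.0 + a.0) has moves -a-> p3, -b-> p3, -c-> p3
  p3 = 0 has moves (no moves)
LTS(Q): 4 reachable states
  q0 = b.b.(c.0 + (0 + 0) + (c.0 + a.0)) has moves -b-> q1
  q1 = b.(c.0 + (0 + 0) + (c.0 + a.0)) has moves -b-> q2
  q2 = c.0 + (0 + 0) + (c.0 + a.0) has moves -a-> q3, -c-> q3
  q3 = 0 has moves (no moves)
Trace ⟨bbb⟩ through P, begin at {p0}:
  [1] b ⇒ {p1}
  [2] b ⇒ {p2}
  [3] b ⇒ {p3}
  — P admits the full trace.
Trace ⟨bbb⟩ through Q, begin at {q0}:
  [1] b ⇒ {q1}
  [2] b ⇒ {q2}
  [3] b ⇒ no successor for Q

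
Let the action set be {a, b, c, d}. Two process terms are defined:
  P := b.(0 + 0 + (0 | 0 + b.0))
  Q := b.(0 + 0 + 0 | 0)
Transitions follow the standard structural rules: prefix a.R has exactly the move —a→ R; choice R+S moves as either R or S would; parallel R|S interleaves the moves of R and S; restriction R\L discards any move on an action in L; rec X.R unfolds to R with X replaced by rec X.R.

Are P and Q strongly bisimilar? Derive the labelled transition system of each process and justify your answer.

NO

P's transition system — 3 states:
  p0 = b.(0 + 0 + (0 | 0 + b.0)) ⊢ =b=> p1
  p1 = 0 + 0 + (0 | 0 + b.0) ⊢ =b=> p2
  p2 = 0 ⊢ stopped
Q's transition system — 2 states:
  q0 = b.(0 + 0 + 0 | 0) ⊢ =b=> q1
  q1 = 0 + 0 + 0 | 0 ⊢ stopped
Partition-refinement fixed point:
  B0 = {p0}
  B1 = {p1, q0}
  B2 = {p2, q1}
p0 ∈ B0, q0 ∈ B1 → different blocks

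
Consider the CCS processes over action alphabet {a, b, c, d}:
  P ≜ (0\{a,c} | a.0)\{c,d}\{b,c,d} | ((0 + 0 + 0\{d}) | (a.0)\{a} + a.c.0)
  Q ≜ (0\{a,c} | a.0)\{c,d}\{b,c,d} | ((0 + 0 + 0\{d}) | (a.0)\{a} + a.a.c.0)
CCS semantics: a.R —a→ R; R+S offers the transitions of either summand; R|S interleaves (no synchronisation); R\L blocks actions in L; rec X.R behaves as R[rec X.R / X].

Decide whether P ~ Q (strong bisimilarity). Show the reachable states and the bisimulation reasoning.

Reachable graph of P (6 states):
  p0 = (0\{a,c} | a.0)\{c,d}\{b,c,d} | ((0 + 0 + 0\{d}) | (a.0)\{a} + a.c.0) ⊢ =a=> p1, =a=> p2
  p1 = (0\{a,c} | 0)\{c,d}\{b,c,d} | ((0 + 0 + 0\{d}) | (a.0)\{a} + a.c.0) ⊢ =a=> p3
  p2 = (0\{a,c} | a.0)\{c,d}\{b,c,d} | c.0 ⊢ =a=> p3, =c=> p4
  p3 = (0\{a,c} | 0)\{c,d}\{b,c,d} | c.0 ⊢ =c=> p5
  p4 = (0\{a,c} | a.0)\{c,d}\{b,c,d} | 0 ⊢ =a=> p5
  p5 = (0\{a,c} | 0)\{c,d}\{b,c,d} | 0 ⊢ (no moves)
Reachable graph of Q (8 states):
  q0 = (0\{a,c} | a.0)\{c,d}\{b,c,d} | ((0 + 0 + 0\{d}) | (a.0)\{a} + a.a.c.0) ⊢ =a=> q1, =a=> q2
  q1 = (0\{a,c} | 0)\{c,d}\{b,c,d} | ((0 + 0 + 0\{d}) | (a.0)\{a} + a.a.c.0) ⊢ =a=> q3
  q2 = (0\{a,c} | a.0)\{c,d}\{b,c,d} | a.c.0 ⊢ =a=> q3, =a=> q4
  q3 = (0\{a,c} | 0)\{c,d}\{b,c,d} | a.c.0 ⊢ =a=> q5
  q4 = (0\{a,c} | a.0)\{c,d}\{b,c,d} | c.0 ⊢ =a=> q5, =c=> q6
  q5 = (0\{a,c} | 0)\{c,d}\{b,c,d} | c.0 ⊢ =c=> q7
  q6 = (0\{a,c} | a.0)\{c,d}\{b,c,d} | 0 ⊢ =a=> q7
  q7 = (0\{a,c} | 0)\{c,d}\{b,c,d} | 0 ⊢ (no moves)
Partition-refinement fixed point:
  B0 = {p0, q2}
  B1 = {p2, q4}
  B2 = {p4, q6}
  B3 = {p5, q7}
  B4 = {p3, q5}
  B5 = {p1, q3}
  B6 = {q0}
  B7 = {q1}
p0 ∈ B0, q0 ∈ B6 → different blocks

not bisimilar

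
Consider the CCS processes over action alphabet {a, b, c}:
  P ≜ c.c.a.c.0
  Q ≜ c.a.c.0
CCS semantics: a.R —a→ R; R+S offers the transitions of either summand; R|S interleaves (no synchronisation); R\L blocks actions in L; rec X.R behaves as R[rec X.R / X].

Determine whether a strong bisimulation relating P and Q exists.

not bisimilar

P's transition system — 5 states:
  s0 = c.c.a.c.0 | -c-> s1
  s1 = c.a.c.0 | -c-> s2
  s2 = a.c.0 | -a-> s3
  s3 = c.0 | -c-> s4
  s4 = 0 | (no moves)
Q's transition system — 4 states:
  t0 = c.a.c.0 | -c-> t1
  t1 = a.c.0 | -a-> t2
  t2 = c.0 | -c-> t3
  t3 = 0 | (no moves)
Partition-refinement fixed point:
  B0 = {s0}
  B1 = {s1, t0}
  B2 = {s2, t1}
  B3 = {s3, t2}
  B4 = {s4, t3}
s0 ∈ B0, t0 ∈ B1 → different blocks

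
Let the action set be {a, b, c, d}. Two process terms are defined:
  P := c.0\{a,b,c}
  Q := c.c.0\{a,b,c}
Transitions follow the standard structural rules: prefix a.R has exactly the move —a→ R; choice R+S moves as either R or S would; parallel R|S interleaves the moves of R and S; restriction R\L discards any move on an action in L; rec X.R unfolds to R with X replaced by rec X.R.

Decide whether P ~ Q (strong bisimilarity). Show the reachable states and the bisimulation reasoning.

P ≁ Q

Reachable graph of P (2 states):
  p0 = c.0\{a,b,c} ⊢ =c=> p1
  p1 = 0\{a,b,c} ⊢ deadlocked
Reachable graph of Q (3 states):
  q0 = c.c.0\{a,b,c} ⊢ =c=> q1
  q1 = c.0\{a,b,c} ⊢ =c=> q2
  q2 = 0\{a,b,c} ⊢ deadlocked
Coarsest stable partition (strong bisimilarity classes):
  B0 = {p0, q1}
  B1 = {p1, q2}
  B2 = {q0}
p0 ∈ B0, q0 ∈ B2 → different blocks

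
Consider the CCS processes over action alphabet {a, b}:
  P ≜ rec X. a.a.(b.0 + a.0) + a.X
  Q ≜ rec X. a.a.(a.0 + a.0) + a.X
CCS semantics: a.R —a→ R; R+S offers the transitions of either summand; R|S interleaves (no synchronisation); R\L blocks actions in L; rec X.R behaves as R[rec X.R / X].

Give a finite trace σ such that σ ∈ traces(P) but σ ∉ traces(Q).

Reachable graph of P (4 states):
  u0 = rec X. a.a.(b.0 + a.0) + a.X has moves --a--▸ u0, --a--▸ u1
  u1 = a.(b.0 + a.0) has moves --a--▸ u2
  u2 = b.0 + a.0 has moves --a--▸ u3, --b--▸ u3
  u3 = 0 has moves ∅
Reachable graph of Q (4 states):
  v0 = rec X. a.a.(a.0 + a.0) + a.X has moves --a--▸ v0, --a--▸ v1
  v1 = a.(a.0 + a.0) has moves --a--▸ v2
  v2 = a.0 + a.0 has moves --a--▸ v3
  v3 = 0 has moves ∅
Executing aab from P (initial set {u0}):
  [1] a ⇒ {u0, u1}
  [2] a ⇒ {u0, u1, u2}
  [3] b ⇒ {u3}
  P completes σ.
Executing aab from Q (initial set {v0}):
  [1] a ⇒ {v0, v1}
  [2] a ⇒ {v0, v1, v2}
  [3] b ⇒ no successor for Q

aab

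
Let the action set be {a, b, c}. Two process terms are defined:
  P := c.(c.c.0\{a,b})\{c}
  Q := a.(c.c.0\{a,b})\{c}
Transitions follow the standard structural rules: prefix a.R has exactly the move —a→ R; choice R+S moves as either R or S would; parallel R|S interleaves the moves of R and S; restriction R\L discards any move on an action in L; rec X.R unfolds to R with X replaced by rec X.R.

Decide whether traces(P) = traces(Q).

NO — witness ⟨c⟩

P's transition system — 2 states:
  m0 = c.(c.c.0\{a,b})\{c} :: --c--▸ m1
  m1 = (c.c.0\{a,b})\{c} :: ∅
Q's transition system — 2 states:
  n0 = a.(c.c.0\{a,b})\{c} :: --a--▸ n1
  n1 = (c.c.0\{a,b})\{c} :: ∅
Executing c from P (initial set {m0}):
  after c @ step 1: {m1}
  — P admits the full trace.
Executing c from Q (initial set {n0}):
  after c @ step 1: ∅ (Q stuck)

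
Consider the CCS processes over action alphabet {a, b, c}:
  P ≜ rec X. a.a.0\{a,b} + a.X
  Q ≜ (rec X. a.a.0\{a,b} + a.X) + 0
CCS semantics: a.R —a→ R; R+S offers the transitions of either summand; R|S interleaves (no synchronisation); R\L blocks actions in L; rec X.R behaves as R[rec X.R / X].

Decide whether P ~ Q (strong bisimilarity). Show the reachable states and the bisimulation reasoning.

P ~ Q

LTS(P): 3 reachable states
  m0 = rec X. a.a.0\{a,b} + a.X ⊢ -a-> m0, -a-> m1
  m1 = a.0\{a,b} ⊢ -a-> m2
  m2 = 0\{a,b} ⊢ deadlocked
LTS(Q): 4 reachable states
  n0 = (rec X. a.a.0\{a,b} + a.X) + 0 ⊢ -a-> n1, -a-> n2
  n1 = a.0\{a,b} ⊢ -a-> n3
  n2 = rec X. a.a.0\{a,b} + a.X ⊢ -a-> n1, -a-> n2
  n3 = 0\{a,b} ⊢ deadlocked
Bisimilarity quotient blocks:
  B0 = {m0, n0, n2}
  B1 = {m1, n1}
  B2 = {m2, n3}
m0 ∈ B0, n0 ∈ B0 → same block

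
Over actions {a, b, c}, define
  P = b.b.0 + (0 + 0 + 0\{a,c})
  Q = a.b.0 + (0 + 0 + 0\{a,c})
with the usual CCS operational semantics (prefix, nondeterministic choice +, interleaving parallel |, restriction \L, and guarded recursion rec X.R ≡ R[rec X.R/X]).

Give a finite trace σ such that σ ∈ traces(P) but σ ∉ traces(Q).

LTS(P): 3 reachable states
  s0 = b.b.0 + (0 + 0 + 0\{a,c}) ⊢ =b=> s1
  s1 = b.0 ⊢ =b=> s2
  s2 = 0 ⊢ (no moves)
LTS(Q): 3 reachable states
  t0 = a.b.0 + (0 + 0 + 0\{a,c}) ⊢ =a=> t1
  t1 = b.0 ⊢ =b=> t2
  t2 = 0 ⊢ (no moves)
Trace ⟨b⟩ through P, begin at {s0}:
  step 1 (b): {s1}
  — P admits the full trace.
Trace ⟨b⟩ through Q, begin at {t0}:
  step 1 (b): no successor for Q

b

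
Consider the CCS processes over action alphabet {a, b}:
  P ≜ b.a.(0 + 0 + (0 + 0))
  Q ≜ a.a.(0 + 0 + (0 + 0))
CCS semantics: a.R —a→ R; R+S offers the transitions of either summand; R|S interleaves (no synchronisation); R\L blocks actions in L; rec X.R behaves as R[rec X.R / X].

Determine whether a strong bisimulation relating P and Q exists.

P ≁ Q

LTS(P): 3 reachable states
  m0 = b.a.(0 + 0 + (0 + 0)) → =b=> m1
  m1 = a.(0 + 0 + (0 + 0)) → =a=> m2
  m2 = 0 + 0 + (0 + 0) → ∅
LTS(Q): 3 reachable states
  n0 = a.a.(0 + 0 + (0 + 0)) → =a=> n1
  n1 = a.(0 + 0 + (0 + 0)) → =a=> n2
  n2 = 0 + 0 + (0 + 0) → ∅
Bisimilarity quotient blocks:
  B0 = {m0}
  B1 = {m1, n1}
  B2 = {m2, n2}
  B3 = {n0}
m0 ∈ B0, n0 ∈ B3 → different blocks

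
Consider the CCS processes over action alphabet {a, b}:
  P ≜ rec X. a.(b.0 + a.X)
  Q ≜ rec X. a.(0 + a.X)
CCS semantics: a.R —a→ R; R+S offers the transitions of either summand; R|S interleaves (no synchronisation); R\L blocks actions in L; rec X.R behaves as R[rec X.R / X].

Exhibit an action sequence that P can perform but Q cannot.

ab

P's transition system — 3 states:
  m0 = rec X. a.(b.0 + a.X) ⊢ =a=> m1
  m1 = b.0 + a.(rec X. a.(b.0 + a.X)) ⊢ =a=> m0, =b=> m2
  m2 = 0 ⊢ ∅
Q's transition system — 2 states:
  n0 = rec X. a.(0 + a.X) ⊢ =a=> n1
  n1 = 0 + a.(rec X. a.(0 + a.X)) ⊢ =a=> n0
Trace ⟨ab⟩ through P, begin at {m0}:
  [1] a ⇒ {m1}
  [2] b ⇒ {m2}
  P completes σ.
Trace ⟨ab⟩ through Q, begin at {n0}:
  [1] a ⇒ {n1}
  [2] b ⇒ ∅ (Q stuck)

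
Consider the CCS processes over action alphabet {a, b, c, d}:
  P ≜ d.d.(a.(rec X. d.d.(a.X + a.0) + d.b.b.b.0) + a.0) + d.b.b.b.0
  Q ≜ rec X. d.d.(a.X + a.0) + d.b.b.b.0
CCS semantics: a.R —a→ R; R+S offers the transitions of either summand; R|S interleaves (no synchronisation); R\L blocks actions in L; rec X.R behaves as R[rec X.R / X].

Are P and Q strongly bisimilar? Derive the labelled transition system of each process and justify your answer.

P's transition system — 8 states:
  s0 = d.d.(a.(rec X. d.d.(a.X + a.0) + d.b.b.b.0) + a.0) + d.b.b.b.0 ⊢ --d--▸ s1, --d--▸ s2
  s1 = b.b.b.0 ⊢ --b--▸ s3
  s2 = d.(a.(rec X. d.d.(a.X + a.0) + d.b.b.b.0) + a.0) ⊢ --d--▸ s4
  s3 = b.b.0 ⊢ --b--▸ s5
  s4 = a.(rec X. d.d.(a.X + a.0) + d.b.b.b.0) + a.0 ⊢ --a--▸ s6, --a--▸ s7
  s5 = b.0 ⊢ --b--▸ s6
  s6 = 0 ⊢ stopped
  s7 = rec X. d.d.(a.X + a.0) + d.b.b.b.0 ⊢ --d--▸ s1, --d--▸ s2
Q's transition system — 7 states:
  t0 = rec X. d.d.(a.X + a.0) + d.b.b.b.0 ⊢ --d--▸ t1, --d--▸ t2
  t1 = b.b.b.0 ⊢ --b--▸ t3
  t2 = d.(a.(rec X. d.d.(a.X + a.0) + d.b.b.b.0) + a.0) ⊢ --d--▸ t4
  t3 = b.b.0 ⊢ --b--▸ t5
  t4 = a.(rec X. d.d.(a.X + a.0) + d.b.b.b.0) + a.0 ⊢ --a--▸ t0, --a--▸ t6
  t5 = b.0 ⊢ --b--▸ t6
  t6 = 0 ⊢ stopped
Bisimilarity quotient blocks:
  B0 = {s0, s7, t0}
  B1 = {s1, t1}
  B2 = {s3, t3}
  B3 = {s5, t5}
  B4 = {s6, t6}
  B5 = {s2, t2}
  B6 = {s4, t4}
s0 ∈ B0, t0 ∈ B0 → same block

bisimilar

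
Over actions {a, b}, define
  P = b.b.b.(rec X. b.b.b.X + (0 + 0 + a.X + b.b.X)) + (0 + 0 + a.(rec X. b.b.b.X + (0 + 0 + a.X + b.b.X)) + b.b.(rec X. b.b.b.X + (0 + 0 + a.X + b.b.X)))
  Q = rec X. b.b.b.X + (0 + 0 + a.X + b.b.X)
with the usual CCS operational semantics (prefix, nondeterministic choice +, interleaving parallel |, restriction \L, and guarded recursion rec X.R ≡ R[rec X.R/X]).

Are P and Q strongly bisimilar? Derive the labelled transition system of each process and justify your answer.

YES

P's transition system — 4 states:
  p0 = b.b.b.(rec X. b.b.b.X + (0 + 0 + a.X + b.b.X)) + (0 + 0 + a.(rec X. b.b.b.X + (0 + 0 + a.X + b.b.X)) + b.b.(rec X. b.b.b.X + (0 + 0 + a.X + b.b.X))) :: -a-> p1, -b-> p2, -b-> p3
  p1 = rec X. b.b.b.X + (0 + 0 + a.X + b.b.X) :: -a-> p1, -b-> p2, -b-> p3
  p2 = b.(rec X. b.b.b.X + (0 + 0 + a.X + b.b.X)) :: -b-> p1
  p3 = b.b.(rec X. b.b.b.X + (0 + 0 + a.X + b.b.X)) :: -b-> p2
Q's transition system — 3 states:
  q0 = rec X. b.b.b.X + (0 + 0 + a.X + b.b.X) :: -a-> q0, -b-> q1, -b-> q2
  q1 = b.(rec X. b.b.b.X + (0 + 0 + a.X + b.b.X)) :: -b-> q0
  q2 = b.b.(rec X. b.b.b.X + (0 + 0 + a.X + b.b.X)) :: -b-> q1
Coarsest stable partition (strong bisimilarity classes):
  B0 = {p0, p1, q0}
  B1 = {p2, q1}
  B2 = {p3, q2}
p0 ∈ B0, q0 ∈ B0 → same block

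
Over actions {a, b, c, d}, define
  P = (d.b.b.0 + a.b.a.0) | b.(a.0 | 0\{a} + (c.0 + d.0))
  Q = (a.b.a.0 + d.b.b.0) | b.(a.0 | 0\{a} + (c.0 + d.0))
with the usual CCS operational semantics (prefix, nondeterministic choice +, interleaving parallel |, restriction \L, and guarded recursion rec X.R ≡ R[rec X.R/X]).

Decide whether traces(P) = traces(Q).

trace-equivalent

LTS(P): 24 reachable states
  m0 = (d.b.b.0 + a.b.a.0) | b.(a.0 | 0\{a} + (c.0 + d.0)) | --a--▸ m1, --b--▸ m2, --d--▸ m3
  m1 = b.a.0 | b.(a.0 | 0\{a} + (c.0 + d.0)) | --b--▸ m4, --b--▸ m5
  m2 = (d.b.b.0 + a.b.a.0) | (a.0 | 0\{a} + (c.0 + d.0)) | --a--▸ m5, --a--▸ m6, --c--▸ m7, --d--▸ m7, --d--▸ m8
  m3 = b.b.0 | b.(a.0 | 0\{a} + (c.0 + d.0)) | --b--▸ m8, --b--▸ m9
  m4 = a.0 | b.(a.0 | 0\{a} + (c.0 + d.0)) | --a--▸ m10, --b--▸ m11
  m5 = b.a.0 | (a.0 | 0\{a} + (c.0 + d.0)) | --a--▸ m12, --b--▸ m11, --c--▸ m13, --d--▸ m13
  m6 = (d.b.b.0 + a.b.a.0) | (0 | 0\{a}) | --a--▸ m12, --d--▸ m14
  m7 = (d.b.b.0 + a.b.a.0) | 0 | --a--▸ m13, --d--▸ m15
  m8 = b.b.0 | (a.0 | 0\{a} + (c.0 + d.0)) | --a--▸ m14, --b--▸ m16, --c--▸ m15, --d--▸ m15
  m9 = b.0 | b.(a.0 | 0\{a} + (c.0 + d.0)) | --b--▸ m10, --b--▸ m16
  m10 = 0 | b.(a.0 | 0\{a} + (c.0 + d.0)) | --b--▸ m17
  m11 = a.0 | (a.0 | 0\{a} + (c.0 + d.0)) | --a--▸ m17, --a--▸ m18, --c--▸ m19, --d--▸ m19
  m12 = b.a.0 | (0 | 0\{a}) | --b--▸ m18
  m13 = b.a.0 | 0 | --b--▸ m19
  m14 = b.b.0 | (0 | 0\{a}) | --b--▸ m20
  m15 = b.b.0 | 0 | --b--▸ m21
  m16 = b.0 | (a.0 | 0\{a} + (c.0 + d.0)) | --a--▸ m20, --b--▸ m17, --c--▸ m21, --d--▸ m21
  m17 = 0 | (a.0 | 0\{a} + (c.0 + d.0)) | --a--▸ m22, --c--▸ m23, --d--▸ m23
  m18 = a.0 | (0 | 0\{a}) | --a--▸ m22
  m19 = a.0 | 0 | --a--▸ m23
  m20 = b.0 | (0 | 0\{a}) | --b--▸ m22
  m21 = b.0 | 0 | --b--▸ m23
  m22 = 0 | (0 | 0\{a}) | ·
  m23 = 0 | 0 | ·
LTS(Q): 24 reachable states
  n0 = (a.b.a.0 + d.b.b.0) | b.(a.0 | 0\{a} + (c.0 + d.0)) | --a--▸ n1, --b--▸ n2, --d--▸ n3
  n1 = b.a.0 | b.(a.0 | 0\{a} + (c.0 + d.0)) | --b--▸ n4, --b--▸ n5
  n2 = (a.b.a.0 + d.b.b.0) | (a.0 | 0\{a} + (c.0 + d.0)) | --a--▸ n5, --a--▸ n6, --c--▸ n7, --d--▸ n7, --d--▸ n8
  n3 = b.b.0 | b.(a.0 | 0\{a} + (c.0 + d.0)) | --b--▸ n8, --b--▸ n9
  n4 = a.0 | b.(a.0 | 0\{a} + (c.0 + d.0)) | --a--▸ n10, --b--▸ n11
  n5 = b.a.0 | (a.0 | 0\{a} + (c.0 + d.0)) | --a--▸ n12, --b--▸ n11, --c--▸ n13, --d--▸ n13
  n6 = (a.b.a.0 + d.b.b.0) | (0 | 0\{a}) | --a--▸ n12, --d--▸ n14
  n7 = (a.b.a.0 + d.b.b.0) | 0 | --a--▸ n13, --d--▸ n15
  n8 = b.b.0 | (a.0 | 0\{a} + (c.0 + d.0)) | --a--▸ n14, --b--▸ n16, --c--▸ n15, --d--▸ n15
  n9 = b.0 | b.(a.0 | 0\{a} + (c.0 + d.0)) | --b--▸ n10, --b--▸ n16
  n10 = 0 | b.(a.0 | 0\{a} + (c.0 + d.0)) | --b--▸ n17
  n11 = a.0 | (a.0 | 0\{a} + (c.0 + d.0)) | --a--▸ n17, --a--▸ n18, --c--▸ n19, --d--▸ n19
  n12 = b.a.0 | (0 | 0\{a}) | --b--▸ n18
  n13 = b.a.0 | 0 | --b--▸ n19
  n14 = b.b.0 | (0 | 0\{a}) | --b--▸ n20
  n15 = b.b.0 | 0 | --b--▸ n21
  n16 = b.0 | (a.0 | 0\{a} + (c.0 + d.0)) | --a--▸ n20, --b--▸ n17, --c--▸ n21, --d--▸ n21
  n17 = 0 | (a.0 | 0\{a} + (c.0 + d.0)) | --a--▸ n22, --c--▸ n23, --d--▸ n23
  n18 = a.0 | (0 | 0\{a}) | --a--▸ n22
  n19 = a.0 | 0 | --a--▸ n23
  n20 = b.0 | (0 | 0\{a}) | --b--▸ n22
  n21 = b.0 | 0 | --b--▸ n23
  n22 = 0 | (0 | 0\{a}) | ·
  n23 = 0 | 0 | ·
Coarsest stable partition (strong bisimilarity classes):
  B0 = {m0, n0}
  B1 = {m1, n1}
  B2 = {m4, n4}
  B3 = {m11, n11}
  B4 = {m17, n17}
  B5 = {m22, m23, n22, n23}
  B6 = {m18, m19, n18, n19}
  B7 = {m10, n10}
  B8 = {m5, n5}
  B9 = {m12, m13, n12, n13}
  B10 = {m3, n3}
  B11 = {m9, n9}
  B12 = {m16, n16}
  B13 = {m20, m21, n20, n21}
  B14 = {m8, n8}
  B15 = {m14, m15, n14, n15}
  B16 = {m2, n2}
  B17 = {m6, m7, n6, n7}
m0 ∈ B0, n0 ∈ B0 → same block
Bisimilar ⇒ trace-equivalent.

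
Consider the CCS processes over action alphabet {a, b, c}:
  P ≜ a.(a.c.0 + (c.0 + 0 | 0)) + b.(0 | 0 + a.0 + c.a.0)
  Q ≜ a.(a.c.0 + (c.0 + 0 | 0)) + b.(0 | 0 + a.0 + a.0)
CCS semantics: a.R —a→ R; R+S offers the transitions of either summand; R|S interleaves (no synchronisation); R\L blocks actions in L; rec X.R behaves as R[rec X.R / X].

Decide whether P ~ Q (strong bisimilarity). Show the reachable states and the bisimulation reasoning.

NO

P's transition system — 6 states:
  p0 = a.(a.c.0 + (c.0 + 0 | 0)) + b.(0 | 0 + a.0 + c.a.0) :: -a-> p1, -b-> p2
  p1 = a.c.0 + (c.0 + 0 | 0) :: -a-> p3, -c-> p4
  p2 = 0 | 0 + a.0 + c.a.0 :: -a-> p4, -c-> p5
  p3 = c.0 :: -c-> p4
  p4 = 0 :: (no moves)
  p5 = a.0 :: -a-> p4
Q's transition system — 5 states:
  q0 = a.(a.c.0 + (c.0 + 0 | 0)) + b.(0 | 0 + a.0 + a.0) :: -a-> q1, -b-> q2
  q1 = a.c.0 + (c.0 + 0 | 0) :: -a-> q3, -c-> q4
  q2 = 0 | 0 + a.0 + a.0 :: -a-> q4
  q3 = c.0 :: -c-> q4
  q4 = 0 :: (no moves)
Bisimilarity quotient blocks:
  B0 = {p0}
  B1 = {p1, q1}
  B2 = {p3, q3}
  B3 = {p4, q4}
  B4 = {p2}
  B5 = {p5, q2}
  B6 = {q0}
p0 ∈ B0, q0 ∈ B6 → different blocks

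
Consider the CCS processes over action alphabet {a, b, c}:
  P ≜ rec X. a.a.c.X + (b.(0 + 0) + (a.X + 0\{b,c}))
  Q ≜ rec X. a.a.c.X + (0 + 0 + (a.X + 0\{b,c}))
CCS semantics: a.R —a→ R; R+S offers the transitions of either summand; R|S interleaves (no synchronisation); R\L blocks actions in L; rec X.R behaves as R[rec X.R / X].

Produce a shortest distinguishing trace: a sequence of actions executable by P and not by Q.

P's transition system — 4 states:
  p0 = rec X. a.a.c.X + (b.(0 + 0) + (a.X + 0\{b,c})) :: ··a··> p0, ··a··> p1, ··b··> p2
  p1 = a.c.(rec X. a.a.c.X + (b.(0 + 0) + (a.X + 0\{b,c}))) :: ··a··> p3
  p2 = 0 + 0 :: ∅
  p3 = c.(rec X. a.a.c.X + (b.(0 + 0) + (a.X + 0\{b,c}))) :: ··c··> p0
Q's transition system — 3 states:
  q0 = rec X. a.a.c.X + (0 + 0 + (a.X + 0\{b,c})) :: ··a··> q0, ··a··> q1
  q1 = a.c.(rec X. a.a.c.X + (0 + 0 + (a.X + 0\{b,c}))) :: ··a··> q2
  q2 = c.(rec X. a.a.c.X + (0 + 0 + (a.X + 0\{b,c}))) :: ··c··> q0
Run σ = ⟨b⟩ on P: start {p0}
  after b @ step 1: {p2}
  — P admits the full trace.
Run σ = ⟨b⟩ on Q: start {q0}
  after b @ step 1: ∅  — Q cannot continue

b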